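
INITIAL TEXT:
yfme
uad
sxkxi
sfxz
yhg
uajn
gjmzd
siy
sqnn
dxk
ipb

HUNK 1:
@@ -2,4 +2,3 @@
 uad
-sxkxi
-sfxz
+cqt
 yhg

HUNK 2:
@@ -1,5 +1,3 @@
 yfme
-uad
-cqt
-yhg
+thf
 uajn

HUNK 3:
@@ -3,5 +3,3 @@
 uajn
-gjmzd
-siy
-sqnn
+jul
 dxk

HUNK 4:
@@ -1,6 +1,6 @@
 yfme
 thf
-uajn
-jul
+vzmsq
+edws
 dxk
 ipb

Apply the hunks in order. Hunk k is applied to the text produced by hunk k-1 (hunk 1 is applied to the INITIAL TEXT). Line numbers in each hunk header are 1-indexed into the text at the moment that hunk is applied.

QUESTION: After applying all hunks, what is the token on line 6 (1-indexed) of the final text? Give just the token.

Hunk 1: at line 2 remove [sxkxi,sfxz] add [cqt] -> 10 lines: yfme uad cqt yhg uajn gjmzd siy sqnn dxk ipb
Hunk 2: at line 1 remove [uad,cqt,yhg] add [thf] -> 8 lines: yfme thf uajn gjmzd siy sqnn dxk ipb
Hunk 3: at line 3 remove [gjmzd,siy,sqnn] add [jul] -> 6 lines: yfme thf uajn jul dxk ipb
Hunk 4: at line 1 remove [uajn,jul] add [vzmsq,edws] -> 6 lines: yfme thf vzmsq edws dxk ipb
Final line 6: ipb

Answer: ipb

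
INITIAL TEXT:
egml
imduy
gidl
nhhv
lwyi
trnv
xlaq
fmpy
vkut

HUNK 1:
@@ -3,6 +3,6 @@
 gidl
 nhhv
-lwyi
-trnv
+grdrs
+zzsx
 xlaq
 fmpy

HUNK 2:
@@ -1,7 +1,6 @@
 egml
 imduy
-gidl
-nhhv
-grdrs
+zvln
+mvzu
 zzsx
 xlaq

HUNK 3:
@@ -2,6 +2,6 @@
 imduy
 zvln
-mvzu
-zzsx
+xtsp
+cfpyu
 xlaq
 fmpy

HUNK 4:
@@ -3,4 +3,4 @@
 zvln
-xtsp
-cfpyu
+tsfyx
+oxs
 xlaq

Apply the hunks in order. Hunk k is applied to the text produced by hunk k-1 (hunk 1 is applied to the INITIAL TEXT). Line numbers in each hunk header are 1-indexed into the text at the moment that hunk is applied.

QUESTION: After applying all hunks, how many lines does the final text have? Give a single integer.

Answer: 8

Derivation:
Hunk 1: at line 3 remove [lwyi,trnv] add [grdrs,zzsx] -> 9 lines: egml imduy gidl nhhv grdrs zzsx xlaq fmpy vkut
Hunk 2: at line 1 remove [gidl,nhhv,grdrs] add [zvln,mvzu] -> 8 lines: egml imduy zvln mvzu zzsx xlaq fmpy vkut
Hunk 3: at line 2 remove [mvzu,zzsx] add [xtsp,cfpyu] -> 8 lines: egml imduy zvln xtsp cfpyu xlaq fmpy vkut
Hunk 4: at line 3 remove [xtsp,cfpyu] add [tsfyx,oxs] -> 8 lines: egml imduy zvln tsfyx oxs xlaq fmpy vkut
Final line count: 8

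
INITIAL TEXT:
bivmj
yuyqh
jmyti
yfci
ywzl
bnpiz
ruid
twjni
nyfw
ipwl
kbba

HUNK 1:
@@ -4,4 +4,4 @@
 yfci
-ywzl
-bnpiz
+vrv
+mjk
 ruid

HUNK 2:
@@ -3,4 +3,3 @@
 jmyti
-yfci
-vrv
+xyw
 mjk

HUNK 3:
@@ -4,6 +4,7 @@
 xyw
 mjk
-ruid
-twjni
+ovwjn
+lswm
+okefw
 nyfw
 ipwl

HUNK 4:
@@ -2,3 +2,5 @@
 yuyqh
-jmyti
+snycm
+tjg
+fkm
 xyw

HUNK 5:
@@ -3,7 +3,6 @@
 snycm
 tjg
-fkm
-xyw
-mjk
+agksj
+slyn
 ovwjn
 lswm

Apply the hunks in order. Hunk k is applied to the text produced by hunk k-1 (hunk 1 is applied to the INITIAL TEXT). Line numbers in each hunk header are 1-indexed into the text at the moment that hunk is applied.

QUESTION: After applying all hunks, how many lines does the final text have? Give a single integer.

Answer: 12

Derivation:
Hunk 1: at line 4 remove [ywzl,bnpiz] add [vrv,mjk] -> 11 lines: bivmj yuyqh jmyti yfci vrv mjk ruid twjni nyfw ipwl kbba
Hunk 2: at line 3 remove [yfci,vrv] add [xyw] -> 10 lines: bivmj yuyqh jmyti xyw mjk ruid twjni nyfw ipwl kbba
Hunk 3: at line 4 remove [ruid,twjni] add [ovwjn,lswm,okefw] -> 11 lines: bivmj yuyqh jmyti xyw mjk ovwjn lswm okefw nyfw ipwl kbba
Hunk 4: at line 2 remove [jmyti] add [snycm,tjg,fkm] -> 13 lines: bivmj yuyqh snycm tjg fkm xyw mjk ovwjn lswm okefw nyfw ipwl kbba
Hunk 5: at line 3 remove [fkm,xyw,mjk] add [agksj,slyn] -> 12 lines: bivmj yuyqh snycm tjg agksj slyn ovwjn lswm okefw nyfw ipwl kbba
Final line count: 12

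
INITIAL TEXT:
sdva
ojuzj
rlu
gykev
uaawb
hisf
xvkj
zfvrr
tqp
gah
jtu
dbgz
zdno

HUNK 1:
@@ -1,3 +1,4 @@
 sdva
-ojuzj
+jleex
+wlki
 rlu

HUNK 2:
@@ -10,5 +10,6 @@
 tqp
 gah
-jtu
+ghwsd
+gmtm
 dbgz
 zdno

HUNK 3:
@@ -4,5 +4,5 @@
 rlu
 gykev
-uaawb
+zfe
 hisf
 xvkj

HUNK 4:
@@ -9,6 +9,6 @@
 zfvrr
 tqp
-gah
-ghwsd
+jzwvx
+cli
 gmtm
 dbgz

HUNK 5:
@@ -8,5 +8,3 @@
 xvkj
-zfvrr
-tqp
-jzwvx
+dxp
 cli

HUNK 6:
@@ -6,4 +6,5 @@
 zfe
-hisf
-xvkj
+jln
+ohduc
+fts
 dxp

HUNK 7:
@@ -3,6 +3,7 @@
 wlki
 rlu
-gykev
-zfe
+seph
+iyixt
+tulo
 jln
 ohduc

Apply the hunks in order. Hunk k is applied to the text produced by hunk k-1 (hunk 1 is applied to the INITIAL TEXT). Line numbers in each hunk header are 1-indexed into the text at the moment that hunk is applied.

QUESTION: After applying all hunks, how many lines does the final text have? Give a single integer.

Hunk 1: at line 1 remove [ojuzj] add [jleex,wlki] -> 14 lines: sdva jleex wlki rlu gykev uaawb hisf xvkj zfvrr tqp gah jtu dbgz zdno
Hunk 2: at line 10 remove [jtu] add [ghwsd,gmtm] -> 15 lines: sdva jleex wlki rlu gykev uaawb hisf xvkj zfvrr tqp gah ghwsd gmtm dbgz zdno
Hunk 3: at line 4 remove [uaawb] add [zfe] -> 15 lines: sdva jleex wlki rlu gykev zfe hisf xvkj zfvrr tqp gah ghwsd gmtm dbgz zdno
Hunk 4: at line 9 remove [gah,ghwsd] add [jzwvx,cli] -> 15 lines: sdva jleex wlki rlu gykev zfe hisf xvkj zfvrr tqp jzwvx cli gmtm dbgz zdno
Hunk 5: at line 8 remove [zfvrr,tqp,jzwvx] add [dxp] -> 13 lines: sdva jleex wlki rlu gykev zfe hisf xvkj dxp cli gmtm dbgz zdno
Hunk 6: at line 6 remove [hisf,xvkj] add [jln,ohduc,fts] -> 14 lines: sdva jleex wlki rlu gykev zfe jln ohduc fts dxp cli gmtm dbgz zdno
Hunk 7: at line 3 remove [gykev,zfe] add [seph,iyixt,tulo] -> 15 lines: sdva jleex wlki rlu seph iyixt tulo jln ohduc fts dxp cli gmtm dbgz zdno
Final line count: 15

Answer: 15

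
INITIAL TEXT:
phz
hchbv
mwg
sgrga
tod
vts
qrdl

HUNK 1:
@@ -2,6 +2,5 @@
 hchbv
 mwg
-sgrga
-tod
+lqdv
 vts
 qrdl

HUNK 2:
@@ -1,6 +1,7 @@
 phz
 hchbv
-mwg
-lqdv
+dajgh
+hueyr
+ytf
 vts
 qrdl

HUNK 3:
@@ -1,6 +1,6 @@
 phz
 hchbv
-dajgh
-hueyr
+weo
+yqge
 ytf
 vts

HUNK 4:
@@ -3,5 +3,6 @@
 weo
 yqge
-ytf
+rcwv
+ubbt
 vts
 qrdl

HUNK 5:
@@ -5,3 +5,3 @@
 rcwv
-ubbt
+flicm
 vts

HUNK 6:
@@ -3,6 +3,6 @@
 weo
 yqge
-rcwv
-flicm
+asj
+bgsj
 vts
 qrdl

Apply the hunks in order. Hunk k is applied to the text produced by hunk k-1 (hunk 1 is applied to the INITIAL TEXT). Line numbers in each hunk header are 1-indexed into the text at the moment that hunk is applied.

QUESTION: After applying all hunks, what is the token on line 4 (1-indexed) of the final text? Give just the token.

Hunk 1: at line 2 remove [sgrga,tod] add [lqdv] -> 6 lines: phz hchbv mwg lqdv vts qrdl
Hunk 2: at line 1 remove [mwg,lqdv] add [dajgh,hueyr,ytf] -> 7 lines: phz hchbv dajgh hueyr ytf vts qrdl
Hunk 3: at line 1 remove [dajgh,hueyr] add [weo,yqge] -> 7 lines: phz hchbv weo yqge ytf vts qrdl
Hunk 4: at line 3 remove [ytf] add [rcwv,ubbt] -> 8 lines: phz hchbv weo yqge rcwv ubbt vts qrdl
Hunk 5: at line 5 remove [ubbt] add [flicm] -> 8 lines: phz hchbv weo yqge rcwv flicm vts qrdl
Hunk 6: at line 3 remove [rcwv,flicm] add [asj,bgsj] -> 8 lines: phz hchbv weo yqge asj bgsj vts qrdl
Final line 4: yqge

Answer: yqge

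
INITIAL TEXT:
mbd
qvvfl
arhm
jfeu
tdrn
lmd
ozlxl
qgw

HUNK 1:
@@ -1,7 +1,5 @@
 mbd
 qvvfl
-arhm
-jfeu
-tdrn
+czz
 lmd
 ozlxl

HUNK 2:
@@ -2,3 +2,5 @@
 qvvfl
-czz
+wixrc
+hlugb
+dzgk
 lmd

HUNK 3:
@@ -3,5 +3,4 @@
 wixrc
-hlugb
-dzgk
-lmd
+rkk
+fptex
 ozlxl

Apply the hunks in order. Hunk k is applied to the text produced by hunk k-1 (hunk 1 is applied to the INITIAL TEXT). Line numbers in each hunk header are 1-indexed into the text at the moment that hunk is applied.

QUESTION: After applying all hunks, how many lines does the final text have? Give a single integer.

Hunk 1: at line 1 remove [arhm,jfeu,tdrn] add [czz] -> 6 lines: mbd qvvfl czz lmd ozlxl qgw
Hunk 2: at line 2 remove [czz] add [wixrc,hlugb,dzgk] -> 8 lines: mbd qvvfl wixrc hlugb dzgk lmd ozlxl qgw
Hunk 3: at line 3 remove [hlugb,dzgk,lmd] add [rkk,fptex] -> 7 lines: mbd qvvfl wixrc rkk fptex ozlxl qgw
Final line count: 7

Answer: 7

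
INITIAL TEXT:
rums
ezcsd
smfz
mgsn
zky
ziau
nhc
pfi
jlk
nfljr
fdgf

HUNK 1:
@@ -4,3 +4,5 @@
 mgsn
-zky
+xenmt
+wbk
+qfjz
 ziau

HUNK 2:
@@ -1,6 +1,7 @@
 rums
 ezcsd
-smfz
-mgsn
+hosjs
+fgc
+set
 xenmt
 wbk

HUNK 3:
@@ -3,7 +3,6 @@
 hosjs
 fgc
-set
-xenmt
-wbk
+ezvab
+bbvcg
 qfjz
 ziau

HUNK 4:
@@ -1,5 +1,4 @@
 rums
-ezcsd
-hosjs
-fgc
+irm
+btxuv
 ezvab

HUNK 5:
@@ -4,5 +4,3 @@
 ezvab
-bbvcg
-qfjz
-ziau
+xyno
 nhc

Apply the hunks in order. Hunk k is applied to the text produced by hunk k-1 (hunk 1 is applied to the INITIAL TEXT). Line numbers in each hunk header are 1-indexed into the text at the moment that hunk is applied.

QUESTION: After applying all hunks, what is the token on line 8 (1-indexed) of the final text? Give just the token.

Hunk 1: at line 4 remove [zky] add [xenmt,wbk,qfjz] -> 13 lines: rums ezcsd smfz mgsn xenmt wbk qfjz ziau nhc pfi jlk nfljr fdgf
Hunk 2: at line 1 remove [smfz,mgsn] add [hosjs,fgc,set] -> 14 lines: rums ezcsd hosjs fgc set xenmt wbk qfjz ziau nhc pfi jlk nfljr fdgf
Hunk 3: at line 3 remove [set,xenmt,wbk] add [ezvab,bbvcg] -> 13 lines: rums ezcsd hosjs fgc ezvab bbvcg qfjz ziau nhc pfi jlk nfljr fdgf
Hunk 4: at line 1 remove [ezcsd,hosjs,fgc] add [irm,btxuv] -> 12 lines: rums irm btxuv ezvab bbvcg qfjz ziau nhc pfi jlk nfljr fdgf
Hunk 5: at line 4 remove [bbvcg,qfjz,ziau] add [xyno] -> 10 lines: rums irm btxuv ezvab xyno nhc pfi jlk nfljr fdgf
Final line 8: jlk

Answer: jlk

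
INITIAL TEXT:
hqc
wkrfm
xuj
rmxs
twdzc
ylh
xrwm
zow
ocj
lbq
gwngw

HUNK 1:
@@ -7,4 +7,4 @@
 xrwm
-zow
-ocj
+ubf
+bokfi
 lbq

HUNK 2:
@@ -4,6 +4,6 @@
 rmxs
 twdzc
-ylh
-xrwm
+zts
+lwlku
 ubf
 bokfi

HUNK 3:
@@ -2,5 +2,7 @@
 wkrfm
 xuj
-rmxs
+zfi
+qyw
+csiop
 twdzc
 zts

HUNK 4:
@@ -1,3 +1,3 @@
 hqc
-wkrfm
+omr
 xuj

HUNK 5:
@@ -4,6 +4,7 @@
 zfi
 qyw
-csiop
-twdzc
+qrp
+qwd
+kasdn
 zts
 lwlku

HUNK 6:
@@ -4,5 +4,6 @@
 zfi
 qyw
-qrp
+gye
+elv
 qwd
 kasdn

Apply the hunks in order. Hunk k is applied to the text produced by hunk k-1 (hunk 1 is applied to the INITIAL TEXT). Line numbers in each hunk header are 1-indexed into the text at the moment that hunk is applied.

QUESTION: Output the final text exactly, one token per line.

Hunk 1: at line 7 remove [zow,ocj] add [ubf,bokfi] -> 11 lines: hqc wkrfm xuj rmxs twdzc ylh xrwm ubf bokfi lbq gwngw
Hunk 2: at line 4 remove [ylh,xrwm] add [zts,lwlku] -> 11 lines: hqc wkrfm xuj rmxs twdzc zts lwlku ubf bokfi lbq gwngw
Hunk 3: at line 2 remove [rmxs] add [zfi,qyw,csiop] -> 13 lines: hqc wkrfm xuj zfi qyw csiop twdzc zts lwlku ubf bokfi lbq gwngw
Hunk 4: at line 1 remove [wkrfm] add [omr] -> 13 lines: hqc omr xuj zfi qyw csiop twdzc zts lwlku ubf bokfi lbq gwngw
Hunk 5: at line 4 remove [csiop,twdzc] add [qrp,qwd,kasdn] -> 14 lines: hqc omr xuj zfi qyw qrp qwd kasdn zts lwlku ubf bokfi lbq gwngw
Hunk 6: at line 4 remove [qrp] add [gye,elv] -> 15 lines: hqc omr xuj zfi qyw gye elv qwd kasdn zts lwlku ubf bokfi lbq gwngw

Answer: hqc
omr
xuj
zfi
qyw
gye
elv
qwd
kasdn
zts
lwlku
ubf
bokfi
lbq
gwngw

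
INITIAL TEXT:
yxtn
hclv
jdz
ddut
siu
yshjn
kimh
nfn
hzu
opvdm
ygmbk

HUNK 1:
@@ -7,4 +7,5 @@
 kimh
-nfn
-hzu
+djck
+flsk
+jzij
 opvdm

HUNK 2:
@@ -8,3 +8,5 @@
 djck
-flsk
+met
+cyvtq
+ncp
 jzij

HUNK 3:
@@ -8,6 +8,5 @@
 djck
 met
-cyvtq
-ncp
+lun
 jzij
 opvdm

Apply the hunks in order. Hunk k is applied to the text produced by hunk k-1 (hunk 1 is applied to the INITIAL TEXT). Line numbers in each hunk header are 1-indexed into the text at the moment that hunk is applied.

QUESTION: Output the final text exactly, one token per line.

Hunk 1: at line 7 remove [nfn,hzu] add [djck,flsk,jzij] -> 12 lines: yxtn hclv jdz ddut siu yshjn kimh djck flsk jzij opvdm ygmbk
Hunk 2: at line 8 remove [flsk] add [met,cyvtq,ncp] -> 14 lines: yxtn hclv jdz ddut siu yshjn kimh djck met cyvtq ncp jzij opvdm ygmbk
Hunk 3: at line 8 remove [cyvtq,ncp] add [lun] -> 13 lines: yxtn hclv jdz ddut siu yshjn kimh djck met lun jzij opvdm ygmbk

Answer: yxtn
hclv
jdz
ddut
siu
yshjn
kimh
djck
met
lun
jzij
opvdm
ygmbk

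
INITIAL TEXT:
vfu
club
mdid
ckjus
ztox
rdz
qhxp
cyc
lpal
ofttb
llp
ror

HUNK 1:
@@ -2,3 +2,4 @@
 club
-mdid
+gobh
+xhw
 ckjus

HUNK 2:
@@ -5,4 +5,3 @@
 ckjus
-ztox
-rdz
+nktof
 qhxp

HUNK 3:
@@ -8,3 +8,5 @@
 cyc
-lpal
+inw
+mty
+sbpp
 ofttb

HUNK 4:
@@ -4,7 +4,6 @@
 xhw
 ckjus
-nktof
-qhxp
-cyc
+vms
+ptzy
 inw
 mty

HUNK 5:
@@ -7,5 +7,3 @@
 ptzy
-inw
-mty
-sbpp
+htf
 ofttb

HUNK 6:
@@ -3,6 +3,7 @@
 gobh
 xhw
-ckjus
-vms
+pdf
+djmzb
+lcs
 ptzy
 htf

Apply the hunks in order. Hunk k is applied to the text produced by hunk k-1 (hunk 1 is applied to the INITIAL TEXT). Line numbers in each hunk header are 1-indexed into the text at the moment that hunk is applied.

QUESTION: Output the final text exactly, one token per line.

Hunk 1: at line 2 remove [mdid] add [gobh,xhw] -> 13 lines: vfu club gobh xhw ckjus ztox rdz qhxp cyc lpal ofttb llp ror
Hunk 2: at line 5 remove [ztox,rdz] add [nktof] -> 12 lines: vfu club gobh xhw ckjus nktof qhxp cyc lpal ofttb llp ror
Hunk 3: at line 8 remove [lpal] add [inw,mty,sbpp] -> 14 lines: vfu club gobh xhw ckjus nktof qhxp cyc inw mty sbpp ofttb llp ror
Hunk 4: at line 4 remove [nktof,qhxp,cyc] add [vms,ptzy] -> 13 lines: vfu club gobh xhw ckjus vms ptzy inw mty sbpp ofttb llp ror
Hunk 5: at line 7 remove [inw,mty,sbpp] add [htf] -> 11 lines: vfu club gobh xhw ckjus vms ptzy htf ofttb llp ror
Hunk 6: at line 3 remove [ckjus,vms] add [pdf,djmzb,lcs] -> 12 lines: vfu club gobh xhw pdf djmzb lcs ptzy htf ofttb llp ror

Answer: vfu
club
gobh
xhw
pdf
djmzb
lcs
ptzy
htf
ofttb
llp
ror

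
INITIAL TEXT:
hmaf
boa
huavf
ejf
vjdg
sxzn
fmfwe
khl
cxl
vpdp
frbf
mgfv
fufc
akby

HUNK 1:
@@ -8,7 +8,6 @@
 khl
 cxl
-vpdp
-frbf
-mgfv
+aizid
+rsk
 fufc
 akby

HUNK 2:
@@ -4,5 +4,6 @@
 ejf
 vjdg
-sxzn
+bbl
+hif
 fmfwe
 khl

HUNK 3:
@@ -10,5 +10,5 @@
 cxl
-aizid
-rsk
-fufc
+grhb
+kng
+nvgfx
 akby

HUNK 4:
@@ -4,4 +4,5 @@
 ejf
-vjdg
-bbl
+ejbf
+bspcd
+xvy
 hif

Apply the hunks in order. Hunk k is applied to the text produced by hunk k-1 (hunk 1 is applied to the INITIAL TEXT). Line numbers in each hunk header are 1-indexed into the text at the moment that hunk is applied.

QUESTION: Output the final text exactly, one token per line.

Answer: hmaf
boa
huavf
ejf
ejbf
bspcd
xvy
hif
fmfwe
khl
cxl
grhb
kng
nvgfx
akby

Derivation:
Hunk 1: at line 8 remove [vpdp,frbf,mgfv] add [aizid,rsk] -> 13 lines: hmaf boa huavf ejf vjdg sxzn fmfwe khl cxl aizid rsk fufc akby
Hunk 2: at line 4 remove [sxzn] add [bbl,hif] -> 14 lines: hmaf boa huavf ejf vjdg bbl hif fmfwe khl cxl aizid rsk fufc akby
Hunk 3: at line 10 remove [aizid,rsk,fufc] add [grhb,kng,nvgfx] -> 14 lines: hmaf boa huavf ejf vjdg bbl hif fmfwe khl cxl grhb kng nvgfx akby
Hunk 4: at line 4 remove [vjdg,bbl] add [ejbf,bspcd,xvy] -> 15 lines: hmaf boa huavf ejf ejbf bspcd xvy hif fmfwe khl cxl grhb kng nvgfx akby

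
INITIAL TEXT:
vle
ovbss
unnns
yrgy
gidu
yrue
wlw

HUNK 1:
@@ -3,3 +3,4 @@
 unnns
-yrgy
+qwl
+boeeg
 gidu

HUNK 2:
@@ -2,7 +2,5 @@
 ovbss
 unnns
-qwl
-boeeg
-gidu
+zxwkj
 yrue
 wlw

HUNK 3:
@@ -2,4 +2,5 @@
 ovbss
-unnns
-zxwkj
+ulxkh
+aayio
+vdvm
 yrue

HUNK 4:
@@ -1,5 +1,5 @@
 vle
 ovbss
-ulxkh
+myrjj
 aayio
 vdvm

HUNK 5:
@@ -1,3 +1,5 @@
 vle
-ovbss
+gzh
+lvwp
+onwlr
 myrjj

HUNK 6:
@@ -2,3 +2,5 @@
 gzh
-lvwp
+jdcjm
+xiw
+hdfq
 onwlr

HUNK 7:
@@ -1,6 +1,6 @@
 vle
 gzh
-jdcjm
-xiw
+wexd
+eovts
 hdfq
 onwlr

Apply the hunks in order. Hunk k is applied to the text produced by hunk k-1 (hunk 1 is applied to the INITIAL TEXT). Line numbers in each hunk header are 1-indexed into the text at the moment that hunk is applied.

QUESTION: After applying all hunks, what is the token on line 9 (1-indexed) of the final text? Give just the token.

Answer: vdvm

Derivation:
Hunk 1: at line 3 remove [yrgy] add [qwl,boeeg] -> 8 lines: vle ovbss unnns qwl boeeg gidu yrue wlw
Hunk 2: at line 2 remove [qwl,boeeg,gidu] add [zxwkj] -> 6 lines: vle ovbss unnns zxwkj yrue wlw
Hunk 3: at line 2 remove [unnns,zxwkj] add [ulxkh,aayio,vdvm] -> 7 lines: vle ovbss ulxkh aayio vdvm yrue wlw
Hunk 4: at line 1 remove [ulxkh] add [myrjj] -> 7 lines: vle ovbss myrjj aayio vdvm yrue wlw
Hunk 5: at line 1 remove [ovbss] add [gzh,lvwp,onwlr] -> 9 lines: vle gzh lvwp onwlr myrjj aayio vdvm yrue wlw
Hunk 6: at line 2 remove [lvwp] add [jdcjm,xiw,hdfq] -> 11 lines: vle gzh jdcjm xiw hdfq onwlr myrjj aayio vdvm yrue wlw
Hunk 7: at line 1 remove [jdcjm,xiw] add [wexd,eovts] -> 11 lines: vle gzh wexd eovts hdfq onwlr myrjj aayio vdvm yrue wlw
Final line 9: vdvm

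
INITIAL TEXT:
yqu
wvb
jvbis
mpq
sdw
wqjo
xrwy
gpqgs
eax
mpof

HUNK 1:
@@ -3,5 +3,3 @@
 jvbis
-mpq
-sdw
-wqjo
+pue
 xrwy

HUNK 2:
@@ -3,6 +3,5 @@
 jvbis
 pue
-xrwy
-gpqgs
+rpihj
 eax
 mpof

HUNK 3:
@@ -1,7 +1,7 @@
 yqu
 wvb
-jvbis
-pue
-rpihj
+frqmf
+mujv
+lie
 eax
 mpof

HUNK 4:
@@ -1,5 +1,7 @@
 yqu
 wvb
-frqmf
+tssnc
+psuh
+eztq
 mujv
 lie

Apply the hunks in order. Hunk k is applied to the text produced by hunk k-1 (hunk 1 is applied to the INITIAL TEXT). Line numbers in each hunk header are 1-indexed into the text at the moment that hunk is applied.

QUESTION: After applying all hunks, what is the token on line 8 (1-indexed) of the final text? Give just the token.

Hunk 1: at line 3 remove [mpq,sdw,wqjo] add [pue] -> 8 lines: yqu wvb jvbis pue xrwy gpqgs eax mpof
Hunk 2: at line 3 remove [xrwy,gpqgs] add [rpihj] -> 7 lines: yqu wvb jvbis pue rpihj eax mpof
Hunk 3: at line 1 remove [jvbis,pue,rpihj] add [frqmf,mujv,lie] -> 7 lines: yqu wvb frqmf mujv lie eax mpof
Hunk 4: at line 1 remove [frqmf] add [tssnc,psuh,eztq] -> 9 lines: yqu wvb tssnc psuh eztq mujv lie eax mpof
Final line 8: eax

Answer: eax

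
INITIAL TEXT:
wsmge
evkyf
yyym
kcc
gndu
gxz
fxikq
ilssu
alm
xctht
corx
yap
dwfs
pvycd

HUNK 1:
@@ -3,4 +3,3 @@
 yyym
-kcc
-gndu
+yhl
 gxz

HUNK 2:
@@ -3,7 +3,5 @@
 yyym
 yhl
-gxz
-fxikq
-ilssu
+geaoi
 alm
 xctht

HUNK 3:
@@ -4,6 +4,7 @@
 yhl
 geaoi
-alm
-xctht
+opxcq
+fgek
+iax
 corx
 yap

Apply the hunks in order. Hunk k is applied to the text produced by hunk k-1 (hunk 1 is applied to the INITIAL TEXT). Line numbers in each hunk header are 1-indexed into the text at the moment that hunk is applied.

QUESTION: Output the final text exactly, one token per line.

Hunk 1: at line 3 remove [kcc,gndu] add [yhl] -> 13 lines: wsmge evkyf yyym yhl gxz fxikq ilssu alm xctht corx yap dwfs pvycd
Hunk 2: at line 3 remove [gxz,fxikq,ilssu] add [geaoi] -> 11 lines: wsmge evkyf yyym yhl geaoi alm xctht corx yap dwfs pvycd
Hunk 3: at line 4 remove [alm,xctht] add [opxcq,fgek,iax] -> 12 lines: wsmge evkyf yyym yhl geaoi opxcq fgek iax corx yap dwfs pvycd

Answer: wsmge
evkyf
yyym
yhl
geaoi
opxcq
fgek
iax
corx
yap
dwfs
pvycd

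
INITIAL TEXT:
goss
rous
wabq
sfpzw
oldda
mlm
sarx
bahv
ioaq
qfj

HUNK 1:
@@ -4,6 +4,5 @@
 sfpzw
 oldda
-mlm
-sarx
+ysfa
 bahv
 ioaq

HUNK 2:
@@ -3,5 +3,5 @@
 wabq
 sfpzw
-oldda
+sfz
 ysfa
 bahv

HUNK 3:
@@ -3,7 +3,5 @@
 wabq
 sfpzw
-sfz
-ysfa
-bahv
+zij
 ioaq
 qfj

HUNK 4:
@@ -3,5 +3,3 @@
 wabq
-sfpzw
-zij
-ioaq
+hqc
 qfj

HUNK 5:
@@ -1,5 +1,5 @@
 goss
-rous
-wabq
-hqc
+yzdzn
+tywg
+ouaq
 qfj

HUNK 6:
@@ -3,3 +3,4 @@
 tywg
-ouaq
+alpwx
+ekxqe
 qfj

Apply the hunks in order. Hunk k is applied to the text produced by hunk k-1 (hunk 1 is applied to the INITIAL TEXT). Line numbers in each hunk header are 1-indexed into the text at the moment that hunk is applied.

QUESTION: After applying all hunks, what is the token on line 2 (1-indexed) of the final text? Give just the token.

Answer: yzdzn

Derivation:
Hunk 1: at line 4 remove [mlm,sarx] add [ysfa] -> 9 lines: goss rous wabq sfpzw oldda ysfa bahv ioaq qfj
Hunk 2: at line 3 remove [oldda] add [sfz] -> 9 lines: goss rous wabq sfpzw sfz ysfa bahv ioaq qfj
Hunk 3: at line 3 remove [sfz,ysfa,bahv] add [zij] -> 7 lines: goss rous wabq sfpzw zij ioaq qfj
Hunk 4: at line 3 remove [sfpzw,zij,ioaq] add [hqc] -> 5 lines: goss rous wabq hqc qfj
Hunk 5: at line 1 remove [rous,wabq,hqc] add [yzdzn,tywg,ouaq] -> 5 lines: goss yzdzn tywg ouaq qfj
Hunk 6: at line 3 remove [ouaq] add [alpwx,ekxqe] -> 6 lines: goss yzdzn tywg alpwx ekxqe qfj
Final line 2: yzdzn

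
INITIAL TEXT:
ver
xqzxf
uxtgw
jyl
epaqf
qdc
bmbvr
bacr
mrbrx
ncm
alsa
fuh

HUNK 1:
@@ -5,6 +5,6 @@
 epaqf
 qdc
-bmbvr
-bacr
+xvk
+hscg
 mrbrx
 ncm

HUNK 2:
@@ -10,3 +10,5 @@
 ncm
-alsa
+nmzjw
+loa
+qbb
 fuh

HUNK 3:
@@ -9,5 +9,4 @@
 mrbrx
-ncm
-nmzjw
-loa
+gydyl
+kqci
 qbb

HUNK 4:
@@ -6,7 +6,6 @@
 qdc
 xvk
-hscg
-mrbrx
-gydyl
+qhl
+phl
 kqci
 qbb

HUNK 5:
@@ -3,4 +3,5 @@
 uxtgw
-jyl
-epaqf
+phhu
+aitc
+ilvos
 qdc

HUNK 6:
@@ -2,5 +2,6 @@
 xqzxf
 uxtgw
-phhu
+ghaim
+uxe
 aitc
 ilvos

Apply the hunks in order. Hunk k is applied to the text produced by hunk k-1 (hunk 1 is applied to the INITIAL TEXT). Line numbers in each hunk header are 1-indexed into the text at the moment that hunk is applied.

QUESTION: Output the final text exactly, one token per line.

Hunk 1: at line 5 remove [bmbvr,bacr] add [xvk,hscg] -> 12 lines: ver xqzxf uxtgw jyl epaqf qdc xvk hscg mrbrx ncm alsa fuh
Hunk 2: at line 10 remove [alsa] add [nmzjw,loa,qbb] -> 14 lines: ver xqzxf uxtgw jyl epaqf qdc xvk hscg mrbrx ncm nmzjw loa qbb fuh
Hunk 3: at line 9 remove [ncm,nmzjw,loa] add [gydyl,kqci] -> 13 lines: ver xqzxf uxtgw jyl epaqf qdc xvk hscg mrbrx gydyl kqci qbb fuh
Hunk 4: at line 6 remove [hscg,mrbrx,gydyl] add [qhl,phl] -> 12 lines: ver xqzxf uxtgw jyl epaqf qdc xvk qhl phl kqci qbb fuh
Hunk 5: at line 3 remove [jyl,epaqf] add [phhu,aitc,ilvos] -> 13 lines: ver xqzxf uxtgw phhu aitc ilvos qdc xvk qhl phl kqci qbb fuh
Hunk 6: at line 2 remove [phhu] add [ghaim,uxe] -> 14 lines: ver xqzxf uxtgw ghaim uxe aitc ilvos qdc xvk qhl phl kqci qbb fuh

Answer: ver
xqzxf
uxtgw
ghaim
uxe
aitc
ilvos
qdc
xvk
qhl
phl
kqci
qbb
fuh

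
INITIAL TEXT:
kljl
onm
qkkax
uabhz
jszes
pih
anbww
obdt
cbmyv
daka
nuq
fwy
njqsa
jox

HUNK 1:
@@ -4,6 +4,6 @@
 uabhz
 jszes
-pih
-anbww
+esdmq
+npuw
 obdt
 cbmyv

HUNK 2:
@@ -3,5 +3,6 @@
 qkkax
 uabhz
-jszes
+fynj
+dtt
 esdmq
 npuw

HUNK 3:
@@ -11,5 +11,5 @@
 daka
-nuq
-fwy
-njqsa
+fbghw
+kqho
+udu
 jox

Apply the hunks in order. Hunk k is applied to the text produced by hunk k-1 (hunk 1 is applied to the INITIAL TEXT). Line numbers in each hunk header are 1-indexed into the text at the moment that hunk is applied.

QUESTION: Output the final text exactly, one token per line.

Hunk 1: at line 4 remove [pih,anbww] add [esdmq,npuw] -> 14 lines: kljl onm qkkax uabhz jszes esdmq npuw obdt cbmyv daka nuq fwy njqsa jox
Hunk 2: at line 3 remove [jszes] add [fynj,dtt] -> 15 lines: kljl onm qkkax uabhz fynj dtt esdmq npuw obdt cbmyv daka nuq fwy njqsa jox
Hunk 3: at line 11 remove [nuq,fwy,njqsa] add [fbghw,kqho,udu] -> 15 lines: kljl onm qkkax uabhz fynj dtt esdmq npuw obdt cbmyv daka fbghw kqho udu jox

Answer: kljl
onm
qkkax
uabhz
fynj
dtt
esdmq
npuw
obdt
cbmyv
daka
fbghw
kqho
udu
jox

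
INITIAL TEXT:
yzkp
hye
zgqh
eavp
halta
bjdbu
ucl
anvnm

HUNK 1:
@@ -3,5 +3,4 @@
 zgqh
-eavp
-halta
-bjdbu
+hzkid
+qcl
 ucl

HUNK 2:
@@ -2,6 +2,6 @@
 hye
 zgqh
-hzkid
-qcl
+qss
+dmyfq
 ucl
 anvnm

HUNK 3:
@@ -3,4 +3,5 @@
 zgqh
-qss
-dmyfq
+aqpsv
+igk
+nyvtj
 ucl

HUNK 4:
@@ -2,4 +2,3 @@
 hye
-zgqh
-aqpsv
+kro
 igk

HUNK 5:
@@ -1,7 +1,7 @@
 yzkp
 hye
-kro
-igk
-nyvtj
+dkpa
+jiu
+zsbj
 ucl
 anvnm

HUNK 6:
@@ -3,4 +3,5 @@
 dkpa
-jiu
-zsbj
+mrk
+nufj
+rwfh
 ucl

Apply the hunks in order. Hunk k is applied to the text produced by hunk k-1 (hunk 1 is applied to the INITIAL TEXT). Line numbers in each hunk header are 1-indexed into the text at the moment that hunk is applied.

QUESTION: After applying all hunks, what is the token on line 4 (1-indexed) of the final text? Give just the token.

Answer: mrk

Derivation:
Hunk 1: at line 3 remove [eavp,halta,bjdbu] add [hzkid,qcl] -> 7 lines: yzkp hye zgqh hzkid qcl ucl anvnm
Hunk 2: at line 2 remove [hzkid,qcl] add [qss,dmyfq] -> 7 lines: yzkp hye zgqh qss dmyfq ucl anvnm
Hunk 3: at line 3 remove [qss,dmyfq] add [aqpsv,igk,nyvtj] -> 8 lines: yzkp hye zgqh aqpsv igk nyvtj ucl anvnm
Hunk 4: at line 2 remove [zgqh,aqpsv] add [kro] -> 7 lines: yzkp hye kro igk nyvtj ucl anvnm
Hunk 5: at line 1 remove [kro,igk,nyvtj] add [dkpa,jiu,zsbj] -> 7 lines: yzkp hye dkpa jiu zsbj ucl anvnm
Hunk 6: at line 3 remove [jiu,zsbj] add [mrk,nufj,rwfh] -> 8 lines: yzkp hye dkpa mrk nufj rwfh ucl anvnm
Final line 4: mrk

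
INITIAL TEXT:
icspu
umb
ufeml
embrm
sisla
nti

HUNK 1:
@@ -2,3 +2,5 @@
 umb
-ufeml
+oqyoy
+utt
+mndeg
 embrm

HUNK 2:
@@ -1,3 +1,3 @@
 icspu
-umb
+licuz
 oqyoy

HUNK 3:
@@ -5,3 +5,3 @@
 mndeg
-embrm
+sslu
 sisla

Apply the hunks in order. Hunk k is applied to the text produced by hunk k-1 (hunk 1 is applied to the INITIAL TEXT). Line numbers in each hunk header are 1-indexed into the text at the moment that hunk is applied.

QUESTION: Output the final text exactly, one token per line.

Answer: icspu
licuz
oqyoy
utt
mndeg
sslu
sisla
nti

Derivation:
Hunk 1: at line 2 remove [ufeml] add [oqyoy,utt,mndeg] -> 8 lines: icspu umb oqyoy utt mndeg embrm sisla nti
Hunk 2: at line 1 remove [umb] add [licuz] -> 8 lines: icspu licuz oqyoy utt mndeg embrm sisla nti
Hunk 3: at line 5 remove [embrm] add [sslu] -> 8 lines: icspu licuz oqyoy utt mndeg sslu sisla nti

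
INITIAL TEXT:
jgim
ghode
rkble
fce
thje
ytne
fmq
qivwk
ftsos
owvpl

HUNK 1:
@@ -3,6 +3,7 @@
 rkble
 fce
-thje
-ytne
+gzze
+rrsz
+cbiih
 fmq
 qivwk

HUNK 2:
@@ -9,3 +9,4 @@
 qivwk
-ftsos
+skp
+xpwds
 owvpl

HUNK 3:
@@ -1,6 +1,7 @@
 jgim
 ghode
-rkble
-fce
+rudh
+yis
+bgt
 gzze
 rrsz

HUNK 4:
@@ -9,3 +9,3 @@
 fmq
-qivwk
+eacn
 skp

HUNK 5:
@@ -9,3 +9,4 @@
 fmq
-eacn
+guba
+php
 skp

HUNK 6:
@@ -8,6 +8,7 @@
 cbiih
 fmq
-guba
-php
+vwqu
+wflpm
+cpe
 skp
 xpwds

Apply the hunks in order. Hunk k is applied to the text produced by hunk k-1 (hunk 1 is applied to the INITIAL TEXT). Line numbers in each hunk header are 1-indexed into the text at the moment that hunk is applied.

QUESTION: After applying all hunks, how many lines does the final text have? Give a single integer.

Answer: 15

Derivation:
Hunk 1: at line 3 remove [thje,ytne] add [gzze,rrsz,cbiih] -> 11 lines: jgim ghode rkble fce gzze rrsz cbiih fmq qivwk ftsos owvpl
Hunk 2: at line 9 remove [ftsos] add [skp,xpwds] -> 12 lines: jgim ghode rkble fce gzze rrsz cbiih fmq qivwk skp xpwds owvpl
Hunk 3: at line 1 remove [rkble,fce] add [rudh,yis,bgt] -> 13 lines: jgim ghode rudh yis bgt gzze rrsz cbiih fmq qivwk skp xpwds owvpl
Hunk 4: at line 9 remove [qivwk] add [eacn] -> 13 lines: jgim ghode rudh yis bgt gzze rrsz cbiih fmq eacn skp xpwds owvpl
Hunk 5: at line 9 remove [eacn] add [guba,php] -> 14 lines: jgim ghode rudh yis bgt gzze rrsz cbiih fmq guba php skp xpwds owvpl
Hunk 6: at line 8 remove [guba,php] add [vwqu,wflpm,cpe] -> 15 lines: jgim ghode rudh yis bgt gzze rrsz cbiih fmq vwqu wflpm cpe skp xpwds owvpl
Final line count: 15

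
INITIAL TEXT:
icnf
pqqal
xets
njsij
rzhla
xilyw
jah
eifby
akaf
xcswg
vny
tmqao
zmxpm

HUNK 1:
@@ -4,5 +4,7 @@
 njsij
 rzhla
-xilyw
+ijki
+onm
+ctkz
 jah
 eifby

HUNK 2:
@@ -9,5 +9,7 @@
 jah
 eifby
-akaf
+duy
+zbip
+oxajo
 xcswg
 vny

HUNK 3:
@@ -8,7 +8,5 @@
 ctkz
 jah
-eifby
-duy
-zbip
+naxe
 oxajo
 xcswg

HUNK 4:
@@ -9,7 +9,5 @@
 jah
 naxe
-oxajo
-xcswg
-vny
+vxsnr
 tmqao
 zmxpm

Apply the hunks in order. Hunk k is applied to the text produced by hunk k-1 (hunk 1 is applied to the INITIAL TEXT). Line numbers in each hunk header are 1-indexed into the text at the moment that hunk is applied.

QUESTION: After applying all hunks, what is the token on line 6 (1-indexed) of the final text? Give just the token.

Hunk 1: at line 4 remove [xilyw] add [ijki,onm,ctkz] -> 15 lines: icnf pqqal xets njsij rzhla ijki onm ctkz jah eifby akaf xcswg vny tmqao zmxpm
Hunk 2: at line 9 remove [akaf] add [duy,zbip,oxajo] -> 17 lines: icnf pqqal xets njsij rzhla ijki onm ctkz jah eifby duy zbip oxajo xcswg vny tmqao zmxpm
Hunk 3: at line 8 remove [eifby,duy,zbip] add [naxe] -> 15 lines: icnf pqqal xets njsij rzhla ijki onm ctkz jah naxe oxajo xcswg vny tmqao zmxpm
Hunk 4: at line 9 remove [oxajo,xcswg,vny] add [vxsnr] -> 13 lines: icnf pqqal xets njsij rzhla ijki onm ctkz jah naxe vxsnr tmqao zmxpm
Final line 6: ijki

Answer: ijki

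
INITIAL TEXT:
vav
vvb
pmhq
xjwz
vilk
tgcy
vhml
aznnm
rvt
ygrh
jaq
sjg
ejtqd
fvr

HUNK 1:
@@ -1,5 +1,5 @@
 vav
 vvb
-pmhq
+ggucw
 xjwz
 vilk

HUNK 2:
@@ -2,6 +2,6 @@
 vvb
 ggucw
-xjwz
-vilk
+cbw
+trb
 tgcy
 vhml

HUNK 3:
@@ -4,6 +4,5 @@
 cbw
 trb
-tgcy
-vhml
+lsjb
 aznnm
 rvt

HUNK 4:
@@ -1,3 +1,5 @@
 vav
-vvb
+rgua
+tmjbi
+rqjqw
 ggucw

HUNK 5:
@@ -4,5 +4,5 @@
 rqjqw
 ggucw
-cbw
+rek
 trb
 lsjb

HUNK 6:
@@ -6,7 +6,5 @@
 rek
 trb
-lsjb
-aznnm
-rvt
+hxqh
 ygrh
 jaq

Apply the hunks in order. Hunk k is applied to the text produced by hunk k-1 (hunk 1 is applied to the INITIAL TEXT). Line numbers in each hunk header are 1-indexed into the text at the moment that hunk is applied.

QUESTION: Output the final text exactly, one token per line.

Answer: vav
rgua
tmjbi
rqjqw
ggucw
rek
trb
hxqh
ygrh
jaq
sjg
ejtqd
fvr

Derivation:
Hunk 1: at line 1 remove [pmhq] add [ggucw] -> 14 lines: vav vvb ggucw xjwz vilk tgcy vhml aznnm rvt ygrh jaq sjg ejtqd fvr
Hunk 2: at line 2 remove [xjwz,vilk] add [cbw,trb] -> 14 lines: vav vvb ggucw cbw trb tgcy vhml aznnm rvt ygrh jaq sjg ejtqd fvr
Hunk 3: at line 4 remove [tgcy,vhml] add [lsjb] -> 13 lines: vav vvb ggucw cbw trb lsjb aznnm rvt ygrh jaq sjg ejtqd fvr
Hunk 4: at line 1 remove [vvb] add [rgua,tmjbi,rqjqw] -> 15 lines: vav rgua tmjbi rqjqw ggucw cbw trb lsjb aznnm rvt ygrh jaq sjg ejtqd fvr
Hunk 5: at line 4 remove [cbw] add [rek] -> 15 lines: vav rgua tmjbi rqjqw ggucw rek trb lsjb aznnm rvt ygrh jaq sjg ejtqd fvr
Hunk 6: at line 6 remove [lsjb,aznnm,rvt] add [hxqh] -> 13 lines: vav rgua tmjbi rqjqw ggucw rek trb hxqh ygrh jaq sjg ejtqd fvr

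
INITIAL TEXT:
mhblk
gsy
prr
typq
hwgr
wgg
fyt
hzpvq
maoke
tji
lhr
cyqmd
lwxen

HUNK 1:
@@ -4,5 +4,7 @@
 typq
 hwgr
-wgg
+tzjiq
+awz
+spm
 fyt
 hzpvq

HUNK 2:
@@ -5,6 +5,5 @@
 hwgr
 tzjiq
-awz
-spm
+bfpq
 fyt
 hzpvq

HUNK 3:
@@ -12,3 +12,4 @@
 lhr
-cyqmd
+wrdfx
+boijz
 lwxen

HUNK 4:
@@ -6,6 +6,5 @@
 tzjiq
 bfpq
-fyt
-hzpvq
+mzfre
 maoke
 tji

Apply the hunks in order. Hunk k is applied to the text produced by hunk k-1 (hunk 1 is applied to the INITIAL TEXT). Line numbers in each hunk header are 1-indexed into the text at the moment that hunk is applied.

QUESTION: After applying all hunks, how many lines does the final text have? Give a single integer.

Answer: 14

Derivation:
Hunk 1: at line 4 remove [wgg] add [tzjiq,awz,spm] -> 15 lines: mhblk gsy prr typq hwgr tzjiq awz spm fyt hzpvq maoke tji lhr cyqmd lwxen
Hunk 2: at line 5 remove [awz,spm] add [bfpq] -> 14 lines: mhblk gsy prr typq hwgr tzjiq bfpq fyt hzpvq maoke tji lhr cyqmd lwxen
Hunk 3: at line 12 remove [cyqmd] add [wrdfx,boijz] -> 15 lines: mhblk gsy prr typq hwgr tzjiq bfpq fyt hzpvq maoke tji lhr wrdfx boijz lwxen
Hunk 4: at line 6 remove [fyt,hzpvq] add [mzfre] -> 14 lines: mhblk gsy prr typq hwgr tzjiq bfpq mzfre maoke tji lhr wrdfx boijz lwxen
Final line count: 14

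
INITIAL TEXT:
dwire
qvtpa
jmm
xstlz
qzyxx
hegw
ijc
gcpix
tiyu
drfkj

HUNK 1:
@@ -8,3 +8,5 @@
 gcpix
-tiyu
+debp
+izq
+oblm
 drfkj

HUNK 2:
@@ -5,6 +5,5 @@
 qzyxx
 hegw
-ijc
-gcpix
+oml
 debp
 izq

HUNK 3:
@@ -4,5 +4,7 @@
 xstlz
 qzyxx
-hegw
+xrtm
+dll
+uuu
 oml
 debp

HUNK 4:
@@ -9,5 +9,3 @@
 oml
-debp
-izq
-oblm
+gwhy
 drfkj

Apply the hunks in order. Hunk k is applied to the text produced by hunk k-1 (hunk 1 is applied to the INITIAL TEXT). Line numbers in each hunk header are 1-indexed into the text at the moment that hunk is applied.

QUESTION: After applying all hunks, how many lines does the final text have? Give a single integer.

Hunk 1: at line 8 remove [tiyu] add [debp,izq,oblm] -> 12 lines: dwire qvtpa jmm xstlz qzyxx hegw ijc gcpix debp izq oblm drfkj
Hunk 2: at line 5 remove [ijc,gcpix] add [oml] -> 11 lines: dwire qvtpa jmm xstlz qzyxx hegw oml debp izq oblm drfkj
Hunk 3: at line 4 remove [hegw] add [xrtm,dll,uuu] -> 13 lines: dwire qvtpa jmm xstlz qzyxx xrtm dll uuu oml debp izq oblm drfkj
Hunk 4: at line 9 remove [debp,izq,oblm] add [gwhy] -> 11 lines: dwire qvtpa jmm xstlz qzyxx xrtm dll uuu oml gwhy drfkj
Final line count: 11

Answer: 11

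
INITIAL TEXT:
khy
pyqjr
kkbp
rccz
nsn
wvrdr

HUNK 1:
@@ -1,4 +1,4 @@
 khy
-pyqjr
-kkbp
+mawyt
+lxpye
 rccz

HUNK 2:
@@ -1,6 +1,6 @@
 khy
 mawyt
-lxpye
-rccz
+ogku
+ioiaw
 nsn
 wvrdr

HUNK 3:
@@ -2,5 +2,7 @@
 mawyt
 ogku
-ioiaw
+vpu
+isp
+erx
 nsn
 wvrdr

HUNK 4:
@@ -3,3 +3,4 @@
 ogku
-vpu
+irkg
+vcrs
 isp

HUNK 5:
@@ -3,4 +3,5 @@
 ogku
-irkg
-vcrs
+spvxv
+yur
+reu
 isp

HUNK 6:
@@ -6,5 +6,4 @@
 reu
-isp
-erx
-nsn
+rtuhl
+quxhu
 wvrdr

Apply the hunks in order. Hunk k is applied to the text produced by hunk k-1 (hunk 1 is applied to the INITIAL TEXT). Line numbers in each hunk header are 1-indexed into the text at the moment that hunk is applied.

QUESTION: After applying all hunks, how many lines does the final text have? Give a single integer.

Answer: 9

Derivation:
Hunk 1: at line 1 remove [pyqjr,kkbp] add [mawyt,lxpye] -> 6 lines: khy mawyt lxpye rccz nsn wvrdr
Hunk 2: at line 1 remove [lxpye,rccz] add [ogku,ioiaw] -> 6 lines: khy mawyt ogku ioiaw nsn wvrdr
Hunk 3: at line 2 remove [ioiaw] add [vpu,isp,erx] -> 8 lines: khy mawyt ogku vpu isp erx nsn wvrdr
Hunk 4: at line 3 remove [vpu] add [irkg,vcrs] -> 9 lines: khy mawyt ogku irkg vcrs isp erx nsn wvrdr
Hunk 5: at line 3 remove [irkg,vcrs] add [spvxv,yur,reu] -> 10 lines: khy mawyt ogku spvxv yur reu isp erx nsn wvrdr
Hunk 6: at line 6 remove [isp,erx,nsn] add [rtuhl,quxhu] -> 9 lines: khy mawyt ogku spvxv yur reu rtuhl quxhu wvrdr
Final line count: 9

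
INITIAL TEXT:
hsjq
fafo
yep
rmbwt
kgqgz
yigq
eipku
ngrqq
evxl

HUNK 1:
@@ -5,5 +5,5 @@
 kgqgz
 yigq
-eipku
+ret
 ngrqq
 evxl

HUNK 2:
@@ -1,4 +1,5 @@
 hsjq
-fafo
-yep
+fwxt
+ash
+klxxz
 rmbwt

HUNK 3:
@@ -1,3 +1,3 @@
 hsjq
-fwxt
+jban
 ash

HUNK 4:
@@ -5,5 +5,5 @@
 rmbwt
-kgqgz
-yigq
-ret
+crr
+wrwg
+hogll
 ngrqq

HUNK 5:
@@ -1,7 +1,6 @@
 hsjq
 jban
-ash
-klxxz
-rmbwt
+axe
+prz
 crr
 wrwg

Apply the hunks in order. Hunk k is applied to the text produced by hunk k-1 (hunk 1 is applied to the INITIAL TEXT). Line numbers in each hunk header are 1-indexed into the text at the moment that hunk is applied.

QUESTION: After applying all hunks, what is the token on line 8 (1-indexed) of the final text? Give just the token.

Hunk 1: at line 5 remove [eipku] add [ret] -> 9 lines: hsjq fafo yep rmbwt kgqgz yigq ret ngrqq evxl
Hunk 2: at line 1 remove [fafo,yep] add [fwxt,ash,klxxz] -> 10 lines: hsjq fwxt ash klxxz rmbwt kgqgz yigq ret ngrqq evxl
Hunk 3: at line 1 remove [fwxt] add [jban] -> 10 lines: hsjq jban ash klxxz rmbwt kgqgz yigq ret ngrqq evxl
Hunk 4: at line 5 remove [kgqgz,yigq,ret] add [crr,wrwg,hogll] -> 10 lines: hsjq jban ash klxxz rmbwt crr wrwg hogll ngrqq evxl
Hunk 5: at line 1 remove [ash,klxxz,rmbwt] add [axe,prz] -> 9 lines: hsjq jban axe prz crr wrwg hogll ngrqq evxl
Final line 8: ngrqq

Answer: ngrqq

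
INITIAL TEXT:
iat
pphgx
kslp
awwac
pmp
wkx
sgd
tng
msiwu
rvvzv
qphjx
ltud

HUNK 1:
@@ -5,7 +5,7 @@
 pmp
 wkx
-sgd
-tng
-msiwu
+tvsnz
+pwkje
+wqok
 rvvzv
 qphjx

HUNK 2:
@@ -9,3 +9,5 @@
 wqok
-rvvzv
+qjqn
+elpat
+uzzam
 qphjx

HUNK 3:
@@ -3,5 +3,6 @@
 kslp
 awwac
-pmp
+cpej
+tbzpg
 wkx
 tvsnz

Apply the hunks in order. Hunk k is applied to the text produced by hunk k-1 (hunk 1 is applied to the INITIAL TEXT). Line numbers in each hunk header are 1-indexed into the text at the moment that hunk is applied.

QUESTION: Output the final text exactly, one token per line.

Hunk 1: at line 5 remove [sgd,tng,msiwu] add [tvsnz,pwkje,wqok] -> 12 lines: iat pphgx kslp awwac pmp wkx tvsnz pwkje wqok rvvzv qphjx ltud
Hunk 2: at line 9 remove [rvvzv] add [qjqn,elpat,uzzam] -> 14 lines: iat pphgx kslp awwac pmp wkx tvsnz pwkje wqok qjqn elpat uzzam qphjx ltud
Hunk 3: at line 3 remove [pmp] add [cpej,tbzpg] -> 15 lines: iat pphgx kslp awwac cpej tbzpg wkx tvsnz pwkje wqok qjqn elpat uzzam qphjx ltud

Answer: iat
pphgx
kslp
awwac
cpej
tbzpg
wkx
tvsnz
pwkje
wqok
qjqn
elpat
uzzam
qphjx
ltud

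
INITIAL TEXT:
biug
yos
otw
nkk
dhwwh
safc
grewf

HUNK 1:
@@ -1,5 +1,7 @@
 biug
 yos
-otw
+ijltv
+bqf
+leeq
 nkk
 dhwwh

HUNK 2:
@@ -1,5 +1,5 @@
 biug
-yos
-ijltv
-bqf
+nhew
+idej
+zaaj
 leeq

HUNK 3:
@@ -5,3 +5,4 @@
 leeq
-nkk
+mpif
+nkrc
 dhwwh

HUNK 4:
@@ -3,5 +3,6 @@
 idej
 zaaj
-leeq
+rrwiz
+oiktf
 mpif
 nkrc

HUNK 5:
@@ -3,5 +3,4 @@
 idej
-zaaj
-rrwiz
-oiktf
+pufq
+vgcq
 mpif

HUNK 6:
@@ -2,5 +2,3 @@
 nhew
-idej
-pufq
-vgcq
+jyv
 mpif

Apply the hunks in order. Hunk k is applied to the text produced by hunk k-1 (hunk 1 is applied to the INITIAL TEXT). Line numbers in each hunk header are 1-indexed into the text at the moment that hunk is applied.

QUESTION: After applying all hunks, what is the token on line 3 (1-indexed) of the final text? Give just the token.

Hunk 1: at line 1 remove [otw] add [ijltv,bqf,leeq] -> 9 lines: biug yos ijltv bqf leeq nkk dhwwh safc grewf
Hunk 2: at line 1 remove [yos,ijltv,bqf] add [nhew,idej,zaaj] -> 9 lines: biug nhew idej zaaj leeq nkk dhwwh safc grewf
Hunk 3: at line 5 remove [nkk] add [mpif,nkrc] -> 10 lines: biug nhew idej zaaj leeq mpif nkrc dhwwh safc grewf
Hunk 4: at line 3 remove [leeq] add [rrwiz,oiktf] -> 11 lines: biug nhew idej zaaj rrwiz oiktf mpif nkrc dhwwh safc grewf
Hunk 5: at line 3 remove [zaaj,rrwiz,oiktf] add [pufq,vgcq] -> 10 lines: biug nhew idej pufq vgcq mpif nkrc dhwwh safc grewf
Hunk 6: at line 2 remove [idej,pufq,vgcq] add [jyv] -> 8 lines: biug nhew jyv mpif nkrc dhwwh safc grewf
Final line 3: jyv

Answer: jyv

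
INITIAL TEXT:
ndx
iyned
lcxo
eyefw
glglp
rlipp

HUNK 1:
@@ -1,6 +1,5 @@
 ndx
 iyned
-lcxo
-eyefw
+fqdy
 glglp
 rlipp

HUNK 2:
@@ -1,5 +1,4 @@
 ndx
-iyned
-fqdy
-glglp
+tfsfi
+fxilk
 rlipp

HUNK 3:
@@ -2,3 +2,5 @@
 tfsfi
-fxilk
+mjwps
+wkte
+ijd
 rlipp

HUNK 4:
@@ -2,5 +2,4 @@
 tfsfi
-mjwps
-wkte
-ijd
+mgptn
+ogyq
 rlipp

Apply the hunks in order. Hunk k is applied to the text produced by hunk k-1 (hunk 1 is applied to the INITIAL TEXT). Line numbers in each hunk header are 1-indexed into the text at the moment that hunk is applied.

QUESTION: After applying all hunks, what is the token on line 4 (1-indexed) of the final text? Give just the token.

Hunk 1: at line 1 remove [lcxo,eyefw] add [fqdy] -> 5 lines: ndx iyned fqdy glglp rlipp
Hunk 2: at line 1 remove [iyned,fqdy,glglp] add [tfsfi,fxilk] -> 4 lines: ndx tfsfi fxilk rlipp
Hunk 3: at line 2 remove [fxilk] add [mjwps,wkte,ijd] -> 6 lines: ndx tfsfi mjwps wkte ijd rlipp
Hunk 4: at line 2 remove [mjwps,wkte,ijd] add [mgptn,ogyq] -> 5 lines: ndx tfsfi mgptn ogyq rlipp
Final line 4: ogyq

Answer: ogyq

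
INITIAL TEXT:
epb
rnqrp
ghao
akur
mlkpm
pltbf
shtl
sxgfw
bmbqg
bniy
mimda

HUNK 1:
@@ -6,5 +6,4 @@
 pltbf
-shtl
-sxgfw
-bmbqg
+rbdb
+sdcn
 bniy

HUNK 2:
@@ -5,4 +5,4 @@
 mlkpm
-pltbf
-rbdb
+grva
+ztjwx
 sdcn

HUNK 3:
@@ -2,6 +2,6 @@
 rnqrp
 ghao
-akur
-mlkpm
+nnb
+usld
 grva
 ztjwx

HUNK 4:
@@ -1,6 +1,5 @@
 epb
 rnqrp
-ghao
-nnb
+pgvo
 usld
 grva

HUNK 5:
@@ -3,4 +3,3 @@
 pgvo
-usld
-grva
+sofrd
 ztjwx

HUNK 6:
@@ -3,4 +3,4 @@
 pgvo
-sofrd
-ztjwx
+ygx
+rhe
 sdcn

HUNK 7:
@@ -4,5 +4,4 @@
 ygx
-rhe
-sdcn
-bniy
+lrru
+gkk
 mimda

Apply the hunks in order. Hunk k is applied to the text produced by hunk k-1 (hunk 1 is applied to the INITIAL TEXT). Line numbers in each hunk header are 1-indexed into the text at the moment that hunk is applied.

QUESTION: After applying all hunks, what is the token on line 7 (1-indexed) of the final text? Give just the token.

Hunk 1: at line 6 remove [shtl,sxgfw,bmbqg] add [rbdb,sdcn] -> 10 lines: epb rnqrp ghao akur mlkpm pltbf rbdb sdcn bniy mimda
Hunk 2: at line 5 remove [pltbf,rbdb] add [grva,ztjwx] -> 10 lines: epb rnqrp ghao akur mlkpm grva ztjwx sdcn bniy mimda
Hunk 3: at line 2 remove [akur,mlkpm] add [nnb,usld] -> 10 lines: epb rnqrp ghao nnb usld grva ztjwx sdcn bniy mimda
Hunk 4: at line 1 remove [ghao,nnb] add [pgvo] -> 9 lines: epb rnqrp pgvo usld grva ztjwx sdcn bniy mimda
Hunk 5: at line 3 remove [usld,grva] add [sofrd] -> 8 lines: epb rnqrp pgvo sofrd ztjwx sdcn bniy mimda
Hunk 6: at line 3 remove [sofrd,ztjwx] add [ygx,rhe] -> 8 lines: epb rnqrp pgvo ygx rhe sdcn bniy mimda
Hunk 7: at line 4 remove [rhe,sdcn,bniy] add [lrru,gkk] -> 7 lines: epb rnqrp pgvo ygx lrru gkk mimda
Final line 7: mimda

Answer: mimda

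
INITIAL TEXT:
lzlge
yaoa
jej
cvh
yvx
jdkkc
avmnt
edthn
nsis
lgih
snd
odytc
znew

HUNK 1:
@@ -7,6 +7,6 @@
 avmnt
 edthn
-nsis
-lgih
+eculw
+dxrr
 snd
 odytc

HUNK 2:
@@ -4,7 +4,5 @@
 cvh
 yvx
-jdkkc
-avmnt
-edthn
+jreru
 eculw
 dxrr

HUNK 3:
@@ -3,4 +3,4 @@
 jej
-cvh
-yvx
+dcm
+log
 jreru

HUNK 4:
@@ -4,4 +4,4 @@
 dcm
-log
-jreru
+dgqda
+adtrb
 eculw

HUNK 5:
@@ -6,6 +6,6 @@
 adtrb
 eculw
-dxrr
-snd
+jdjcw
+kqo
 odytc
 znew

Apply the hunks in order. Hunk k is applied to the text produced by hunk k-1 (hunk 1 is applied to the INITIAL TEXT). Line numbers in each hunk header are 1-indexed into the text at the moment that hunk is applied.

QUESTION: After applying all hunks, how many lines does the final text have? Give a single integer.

Hunk 1: at line 7 remove [nsis,lgih] add [eculw,dxrr] -> 13 lines: lzlge yaoa jej cvh yvx jdkkc avmnt edthn eculw dxrr snd odytc znew
Hunk 2: at line 4 remove [jdkkc,avmnt,edthn] add [jreru] -> 11 lines: lzlge yaoa jej cvh yvx jreru eculw dxrr snd odytc znew
Hunk 3: at line 3 remove [cvh,yvx] add [dcm,log] -> 11 lines: lzlge yaoa jej dcm log jreru eculw dxrr snd odytc znew
Hunk 4: at line 4 remove [log,jreru] add [dgqda,adtrb] -> 11 lines: lzlge yaoa jej dcm dgqda adtrb eculw dxrr snd odytc znew
Hunk 5: at line 6 remove [dxrr,snd] add [jdjcw,kqo] -> 11 lines: lzlge yaoa jej dcm dgqda adtrb eculw jdjcw kqo odytc znew
Final line count: 11

Answer: 11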